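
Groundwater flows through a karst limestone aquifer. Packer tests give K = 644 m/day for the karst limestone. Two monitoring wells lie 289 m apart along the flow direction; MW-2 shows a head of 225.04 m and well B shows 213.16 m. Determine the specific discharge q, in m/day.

26.5

Hydraulic gradient i = (225.04 − 213.16) / 289 = 11.88 / 289 = 0.04111.
Specific discharge q = K · i = 644.0 × 0.04111 = 26.47 m/day.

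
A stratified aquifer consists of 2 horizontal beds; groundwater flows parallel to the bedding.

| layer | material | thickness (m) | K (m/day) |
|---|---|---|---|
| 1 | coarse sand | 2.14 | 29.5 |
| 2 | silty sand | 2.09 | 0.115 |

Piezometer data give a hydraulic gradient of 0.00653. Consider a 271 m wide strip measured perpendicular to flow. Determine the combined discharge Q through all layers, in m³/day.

Flow is parallel to layering, so each bed carries its own Darcy discharge and the transmissivities add.
Σ(K_i·b_i) = 29.5×2.14 + 0.115×2.09 = 63.37 m²/day.
Hydraulic gradient i = 0.00653.
Q = Σ(K_i·b_i) · W · i = 63.37 × 271 × 0.006530 = 112.1 m³/day.

112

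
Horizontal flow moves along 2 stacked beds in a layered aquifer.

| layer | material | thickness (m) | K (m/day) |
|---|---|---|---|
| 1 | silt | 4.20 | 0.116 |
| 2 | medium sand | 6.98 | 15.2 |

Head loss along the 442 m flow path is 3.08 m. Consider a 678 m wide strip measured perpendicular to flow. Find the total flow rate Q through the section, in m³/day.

504

Flow is parallel to layering, so each bed carries its own Darcy discharge and the transmissivities add.
Σ(K_i·b_i) = 0.116×4.20 + 15.2×6.98 = 106.6 m²/day.
Hydraulic gradient i = Δh / L = 3.08 / 442 = 0.006968.
Q = Σ(K_i·b_i) · W · i = 106.6 × 678 × 0.006968 = 503.6 m³/day.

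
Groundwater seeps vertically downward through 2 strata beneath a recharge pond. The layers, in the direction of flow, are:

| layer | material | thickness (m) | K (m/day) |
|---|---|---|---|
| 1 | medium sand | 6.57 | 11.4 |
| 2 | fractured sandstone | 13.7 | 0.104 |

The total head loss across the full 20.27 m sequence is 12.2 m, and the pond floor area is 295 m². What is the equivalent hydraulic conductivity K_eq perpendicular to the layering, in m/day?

Flow is perpendicular to layering, so the layers act in series and the equivalent K is the thickness-weighted harmonic mean.
Total thickness L = 6.57 + 13.7 = 20.27 m.
Σ(b_i/K_i) = 6.57/11.4 + 13.7/0.104 = 132.3 d.
K_eq = L / Σ(b_i/K_i) = 20.27 / 132.3 = 0.1532 m/day.

0.153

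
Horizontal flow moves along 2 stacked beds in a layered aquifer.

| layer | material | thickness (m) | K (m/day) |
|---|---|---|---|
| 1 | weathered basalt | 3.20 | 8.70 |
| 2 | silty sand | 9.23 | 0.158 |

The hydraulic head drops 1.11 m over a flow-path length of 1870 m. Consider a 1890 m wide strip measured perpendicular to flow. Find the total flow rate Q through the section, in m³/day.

32.9

Flow is parallel to layering, so each bed carries its own Darcy discharge and the transmissivities add.
Σ(K_i·b_i) = 8.70×3.20 + 0.158×9.23 = 29.30 m²/day.
Hydraulic gradient i = Δh / L = 1.11 / 1870 = 0.0005936.
Q = Σ(K_i·b_i) · W · i = 29.30 × 1890 × 0.0005936 = 32.87 m³/day.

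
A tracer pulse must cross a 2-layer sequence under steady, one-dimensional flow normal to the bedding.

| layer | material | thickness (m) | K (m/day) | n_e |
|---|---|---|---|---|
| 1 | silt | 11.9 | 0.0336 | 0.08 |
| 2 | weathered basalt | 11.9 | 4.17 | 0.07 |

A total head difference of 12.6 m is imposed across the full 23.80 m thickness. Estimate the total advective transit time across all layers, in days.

With flow normal to the layers, continuity requires the same specific discharge q through every layer.
Σ(b_i/K_i) = 11.9/0.0336 + 11.9/4.17 = 357.0 d.
q = Δh / Σ(b_i/K_i) = 12.6 / 357.0 = 0.03529 m/day.
In each layer the seepage velocity is v_i = q/n_i, so the layer transit time is t_i = b_i·n_i / q:
  layer 1 (silt): t_1 = 11.9 × 0.08 / 0.03529 = 26.97 d
  layer 2 (weathered basalt): t_2 = 11.9 × 0.07 / 0.03529 = 23.60 d
Total t = Σ t_i = 50.58 days.

50.6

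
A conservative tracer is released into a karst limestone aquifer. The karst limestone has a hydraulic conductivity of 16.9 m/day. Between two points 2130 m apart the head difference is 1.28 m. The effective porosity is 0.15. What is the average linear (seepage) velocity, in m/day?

0.0677

Hydraulic gradient i = Δh / L = 1.28 / 2130 = 0.0006009.
Darcy flux q = K · i = 16.90 × 0.0006009 = 0.01016 m/day.
Seepage velocity v = q / n_e = 0.01016 / 0.15 = 0.06771 m/day.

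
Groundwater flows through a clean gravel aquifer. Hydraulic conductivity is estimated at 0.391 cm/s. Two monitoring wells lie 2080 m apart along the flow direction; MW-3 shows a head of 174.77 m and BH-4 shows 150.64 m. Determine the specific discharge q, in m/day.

Convert K: 0.391 cm/s × 864 = 337.8 m/day.
Hydraulic gradient i = (174.77 − 150.64) / 2080 = 24.13 / 2080 = 0.01160.
Specific discharge q = K · i = 337.8 × 0.01160 = 3.919 m/day.

3.92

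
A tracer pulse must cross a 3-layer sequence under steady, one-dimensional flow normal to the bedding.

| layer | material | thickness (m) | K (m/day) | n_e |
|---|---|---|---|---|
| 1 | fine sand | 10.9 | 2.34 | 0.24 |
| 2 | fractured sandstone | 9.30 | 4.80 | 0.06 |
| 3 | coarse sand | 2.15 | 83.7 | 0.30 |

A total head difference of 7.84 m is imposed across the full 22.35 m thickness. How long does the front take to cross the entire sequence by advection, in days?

3.23

With flow normal to the layers, continuity requires the same specific discharge q through every layer.
Σ(b_i/K_i) = 10.9/2.34 + 9.30/4.80 + 2.15/83.7 = 6.621 d.
q = Δh / Σ(b_i/K_i) = 7.84 / 6.621 = 1.184 m/day.
In each layer the seepage velocity is v_i = q/n_i, so the layer transit time is t_i = b_i·n_i / q:
  layer 1 (fine sand): t_1 = 10.9 × 0.24 / 1.184 = 2.209 d
  layer 2 (fractured sandstone): t_2 = 9.30 × 0.06 / 1.184 = 0.4713 d
  layer 3 (coarse sand): t_3 = 2.15 × 0.30 / 1.184 = 0.5447 d
Total t = Σ t_i = 3.225 days.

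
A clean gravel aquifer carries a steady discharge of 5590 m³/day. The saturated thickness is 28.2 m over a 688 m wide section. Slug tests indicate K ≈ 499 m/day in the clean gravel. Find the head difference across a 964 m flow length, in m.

Cross-sectional area A = 688 × 28.2 = 19402 m².
From Q = K·A·i, i = Q / (K·A) = 5590 / (499.0 × 19402) = 0.0005774.
Head loss Δh = i · L = 0.0005774 × 964 = 0.5566 m.

0.557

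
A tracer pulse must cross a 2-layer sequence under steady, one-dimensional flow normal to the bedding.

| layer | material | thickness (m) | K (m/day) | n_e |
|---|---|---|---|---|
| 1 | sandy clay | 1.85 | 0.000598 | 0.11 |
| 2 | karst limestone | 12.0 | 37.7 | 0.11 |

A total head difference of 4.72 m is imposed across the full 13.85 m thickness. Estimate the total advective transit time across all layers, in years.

2.73

With flow normal to the layers, continuity requires the same specific discharge q through every layer.
Σ(b_i/K_i) = 1.85/0.000598 + 12.0/37.7 = 3094 d.
q = Δh / Σ(b_i/K_i) = 4.72 / 3094 = 0.001526 m/day.
In each layer the seepage velocity is v_i = q/n_i, so the layer transit time is t_i = b_i·n_i / q:
  layer 1 (sandy clay): t_1 = 1.85 × 0.11 / 0.001526 = 133.4 d
  layer 2 (karst limestone): t_2 = 12.0 × 0.11 / 0.001526 = 865.3 d
Total t = Σ t_i = 998.7 days = 2.734 years.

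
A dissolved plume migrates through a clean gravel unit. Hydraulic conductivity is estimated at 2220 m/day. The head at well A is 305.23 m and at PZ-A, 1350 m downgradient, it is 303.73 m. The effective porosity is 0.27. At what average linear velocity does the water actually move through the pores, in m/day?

Hydraulic gradient i = (305.23 − 303.73) / 1350 = 1.5 / 1350 = 0.001111.
Darcy flux q = K · i = 2220 × 0.001111 = 2.467 m/day.
Seepage velocity v = q / n_e = 2.467 / 0.27 = 9.136 m/day.

9.14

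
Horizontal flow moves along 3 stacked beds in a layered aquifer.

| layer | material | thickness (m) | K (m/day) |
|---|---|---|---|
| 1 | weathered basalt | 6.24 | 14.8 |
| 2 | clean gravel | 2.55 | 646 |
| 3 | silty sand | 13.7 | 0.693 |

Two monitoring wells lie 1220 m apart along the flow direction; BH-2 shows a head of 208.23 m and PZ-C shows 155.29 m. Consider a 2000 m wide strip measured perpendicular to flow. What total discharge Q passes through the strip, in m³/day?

152000

Flow is parallel to layering, so each bed carries its own Darcy discharge and the transmissivities add.
Σ(K_i·b_i) = 14.8×6.24 + 646×2.55 + 0.693×13.7 = 1749 m²/day.
Hydraulic gradient i = (208.23 − 155.29) / 1220 = 52.94 / 1220 = 0.04339.
Q = Σ(K_i·b_i) · W · i = 1749 × 2000 × 0.04339 = 1.518e+05 m³/day.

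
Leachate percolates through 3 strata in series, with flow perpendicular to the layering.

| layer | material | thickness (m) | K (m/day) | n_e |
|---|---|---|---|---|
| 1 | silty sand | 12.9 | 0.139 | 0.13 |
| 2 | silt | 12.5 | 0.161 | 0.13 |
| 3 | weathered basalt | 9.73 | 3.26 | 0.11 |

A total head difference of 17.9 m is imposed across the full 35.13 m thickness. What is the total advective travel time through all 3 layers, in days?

With flow normal to the layers, continuity requires the same specific discharge q through every layer.
Σ(b_i/K_i) = 12.9/0.139 + 12.5/0.161 + 9.73/3.26 = 173.4 d.
q = Δh / Σ(b_i/K_i) = 17.9 / 173.4 = 0.1032 m/day.
In each layer the seepage velocity is v_i = q/n_i, so the layer transit time is t_i = b_i·n_i / q:
  layer 1 (silty sand): t_1 = 12.9 × 0.13 / 0.1032 = 16.25 d
  layer 2 (silt): t_2 = 12.5 × 0.13 / 0.1032 = 15.74 d
  layer 3 (weathered basalt): t_3 = 9.73 × 0.11 / 0.1032 = 10.37 d
Total t = Σ t_i = 42.36 days.

42.4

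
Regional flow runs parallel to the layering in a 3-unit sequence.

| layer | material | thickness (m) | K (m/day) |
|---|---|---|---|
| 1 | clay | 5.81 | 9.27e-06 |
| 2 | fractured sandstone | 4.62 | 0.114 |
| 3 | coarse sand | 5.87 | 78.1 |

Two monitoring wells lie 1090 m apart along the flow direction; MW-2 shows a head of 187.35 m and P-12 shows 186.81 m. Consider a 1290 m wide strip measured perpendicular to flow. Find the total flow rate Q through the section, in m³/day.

293

Flow is parallel to layering, so each bed carries its own Darcy discharge and the transmissivities add.
Σ(K_i·b_i) = 9.27e-06×5.81 + 0.114×4.62 + 78.1×5.87 = 459.0 m²/day.
Hydraulic gradient i = (187.35 − 186.81) / 1090 = 0.54 / 1090 = 0.0004954.
Q = Σ(K_i·b_i) · W · i = 459.0 × 1290 × 0.0004954 = 293.3 m³/day.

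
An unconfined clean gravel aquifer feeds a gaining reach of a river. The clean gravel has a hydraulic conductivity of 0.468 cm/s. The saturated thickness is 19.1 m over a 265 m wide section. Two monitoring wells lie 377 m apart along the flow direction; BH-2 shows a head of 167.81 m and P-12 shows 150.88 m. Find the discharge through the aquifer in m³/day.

91900

Convert K: 0.468 cm/s × 864 = 404.4 m/day.
Cross-sectional area A = 265 × 19.1 = 5062 m².
Hydraulic gradient i = (167.81 − 150.88) / 377 = 16.93 / 377 = 0.04491.
Darcy's law: Q = K · A · i = 404.4 × 5062 × 0.04491 = 91908 m³/day.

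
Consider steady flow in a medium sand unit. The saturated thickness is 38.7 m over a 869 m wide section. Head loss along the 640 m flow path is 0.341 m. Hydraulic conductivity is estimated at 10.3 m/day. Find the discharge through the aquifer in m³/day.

185

Cross-sectional area A = 869 × 38.7 = 33630 m².
Hydraulic gradient i = Δh / L = 0.341 / 640 = 0.0005328.
Darcy's law: Q = K · A · i = 10.30 × 33630 × 0.0005328 = 184.6 m³/day.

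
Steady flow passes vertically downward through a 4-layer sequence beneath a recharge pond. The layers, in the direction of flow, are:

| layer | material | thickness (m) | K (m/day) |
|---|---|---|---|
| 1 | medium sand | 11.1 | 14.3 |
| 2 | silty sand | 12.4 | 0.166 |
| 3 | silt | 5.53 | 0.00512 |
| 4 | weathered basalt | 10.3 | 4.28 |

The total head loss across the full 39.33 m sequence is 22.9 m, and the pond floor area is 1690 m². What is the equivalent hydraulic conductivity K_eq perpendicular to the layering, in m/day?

Flow is perpendicular to layering, so the layers act in series and the equivalent K is the thickness-weighted harmonic mean.
Total thickness L = 11.1 + 12.4 + 5.53 + 10.3 = 39.33 m.
Σ(b_i/K_i) = 11.1/14.3 + 12.4/0.166 + 5.53/0.00512 + 10.3/4.28 = 1158 d.
K_eq = L / Σ(b_i/K_i) = 39.33 / 1158 = 0.03396 m/day.

0.0340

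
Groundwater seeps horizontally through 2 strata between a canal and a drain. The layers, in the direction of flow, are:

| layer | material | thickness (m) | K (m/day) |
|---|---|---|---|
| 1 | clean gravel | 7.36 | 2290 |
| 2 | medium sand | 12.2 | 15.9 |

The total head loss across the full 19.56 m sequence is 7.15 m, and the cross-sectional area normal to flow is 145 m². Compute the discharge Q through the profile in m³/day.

1350

Flow is perpendicular to layering, so the layers act in series and the equivalent K is the thickness-weighted harmonic mean.
Total thickness L = 7.36 + 12.2 = 19.56 m.
Σ(b_i/K_i) = 7.36/2290 + 12.2/15.9 = 0.7705 d.
K_eq = L / Σ(b_i/K_i) = 19.56 / 0.7705 = 25.39 m/day.
Q = K_eq · A · (Δh/L) = 25.39 × 145 × (7.15/19.56) = 1346 m³/day.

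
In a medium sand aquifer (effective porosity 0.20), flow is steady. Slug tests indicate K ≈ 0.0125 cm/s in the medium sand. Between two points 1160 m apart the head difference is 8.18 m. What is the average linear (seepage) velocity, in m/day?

Convert K: 0.0125 cm/s × 864 = 10.80 m/day.
Hydraulic gradient i = Δh / L = 8.18 / 1160 = 0.007052.
Darcy flux q = K · i = 10.80 × 0.007052 = 0.07616 m/day.
Seepage velocity v = q / n_e = 0.07616 / 0.20 = 0.3808 m/day.

0.381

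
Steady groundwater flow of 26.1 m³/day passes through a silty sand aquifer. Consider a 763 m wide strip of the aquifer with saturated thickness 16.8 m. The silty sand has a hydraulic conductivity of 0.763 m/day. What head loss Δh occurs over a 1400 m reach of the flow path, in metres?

Cross-sectional area A = 763 × 16.8 = 12818 m².
From Q = K·A·i, i = Q / (K·A) = 26.1 / (0.7630 × 12818) = 0.002669.
Head loss Δh = i · L = 0.002669 × 1400 = 3.736 m.

3.74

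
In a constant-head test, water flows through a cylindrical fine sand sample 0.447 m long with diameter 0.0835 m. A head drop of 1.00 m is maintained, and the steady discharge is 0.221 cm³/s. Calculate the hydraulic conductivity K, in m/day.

1.56

Cross-sectional area A = π·(d/2)² = π × (0.0835/2)² = 0.005476 m².
Convert discharge: 0.221 cm³/s = 2.210e-07 m³/s.
Darcy's law rearranged: K = Q·L / (A·Δh) = 2.210e-07 × 0.447 / (0.005476 × 1.00) = 1.804e-05 m/s = 1.559 m/day.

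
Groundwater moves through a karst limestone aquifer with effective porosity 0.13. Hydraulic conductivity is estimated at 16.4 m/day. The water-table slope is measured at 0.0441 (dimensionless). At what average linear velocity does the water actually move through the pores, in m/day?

5.56

Hydraulic gradient i = 0.0441.
Darcy flux q = K · i = 16.40 × 0.04410 = 0.7232 m/day.
Seepage velocity v = q / n_e = 0.7232 / 0.13 = 5.563 m/day.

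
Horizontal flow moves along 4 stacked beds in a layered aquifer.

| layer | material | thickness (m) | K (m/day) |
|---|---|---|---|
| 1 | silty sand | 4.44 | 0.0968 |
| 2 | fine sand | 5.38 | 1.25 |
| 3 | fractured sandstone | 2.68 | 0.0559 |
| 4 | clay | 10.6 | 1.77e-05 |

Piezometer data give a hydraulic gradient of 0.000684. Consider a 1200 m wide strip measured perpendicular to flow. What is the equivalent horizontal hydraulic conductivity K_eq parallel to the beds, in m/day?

Flow is parallel to layering, so each bed carries its own Darcy discharge and the transmissivities add.
Σ(K_i·b_i) = 0.0968×4.44 + 1.25×5.38 + 0.0559×2.68 + 1.77e-05×10.6 = 7.305 m²/day.
Total thickness b = 23.10 m, so K_eq = Σ(K_i·b_i)/b = 0.3162 m/day.

0.316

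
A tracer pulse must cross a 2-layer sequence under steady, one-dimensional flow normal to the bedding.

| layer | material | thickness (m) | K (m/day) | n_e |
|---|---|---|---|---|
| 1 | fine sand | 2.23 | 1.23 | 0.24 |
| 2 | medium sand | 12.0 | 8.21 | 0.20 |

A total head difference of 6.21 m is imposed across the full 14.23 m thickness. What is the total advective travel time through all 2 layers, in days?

With flow normal to the layers, continuity requires the same specific discharge q through every layer.
Σ(b_i/K_i) = 2.23/1.23 + 12.0/8.21 = 3.275 d.
q = Δh / Σ(b_i/K_i) = 6.21 / 3.275 = 1.896 m/day.
In each layer the seepage velocity is v_i = q/n_i, so the layer transit time is t_i = b_i·n_i / q:
  layer 1 (fine sand): t_1 = 2.23 × 0.24 / 1.896 = 0.2822 d
  layer 2 (medium sand): t_2 = 12.0 × 0.20 / 1.896 = 1.266 d
Total t = Σ t_i = 1.548 days.

1.55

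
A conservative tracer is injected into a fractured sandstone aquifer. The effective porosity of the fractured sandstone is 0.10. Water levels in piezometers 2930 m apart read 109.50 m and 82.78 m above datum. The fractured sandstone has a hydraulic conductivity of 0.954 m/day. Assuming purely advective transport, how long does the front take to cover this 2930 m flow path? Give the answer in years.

Hydraulic gradient i = (109.50 − 82.78) / 2930 = 26.72 / 2930 = 0.009119.
Darcy flux q = K · i = 0.9540 × 0.009119 = 0.008700 m/day.
Seepage velocity v = q / n_e = 0.008700 / 0.10 = 0.08700 m/day.
Travel time t = L / v = 2930 / 0.08700 = 33678 days = 92.21 years.

92.2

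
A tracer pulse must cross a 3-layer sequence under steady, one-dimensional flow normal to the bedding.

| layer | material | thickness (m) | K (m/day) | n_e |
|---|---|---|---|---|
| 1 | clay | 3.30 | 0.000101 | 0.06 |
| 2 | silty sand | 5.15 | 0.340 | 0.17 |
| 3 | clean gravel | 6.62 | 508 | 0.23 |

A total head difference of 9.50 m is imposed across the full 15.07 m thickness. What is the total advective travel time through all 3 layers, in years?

With flow normal to the layers, continuity requires the same specific discharge q through every layer.
Σ(b_i/K_i) = 3.30/0.000101 + 5.15/0.340 + 6.62/508 = 32688 d.
q = Δh / Σ(b_i/K_i) = 9.50 / 32688 = 0.0002906 m/day.
In each layer the seepage velocity is v_i = q/n_i, so the layer transit time is t_i = b_i·n_i / q:
  layer 1 (clay): t_1 = 3.30 × 0.06 / 0.0002906 = 681.3 d
  layer 2 (silty sand): t_2 = 5.15 × 0.17 / 0.0002906 = 3012 d
  layer 3 (clean gravel): t_3 = 6.62 × 0.23 / 0.0002906 = 5239 d
Total t = Σ t_i = 8933 days = 24.46 years.

24.5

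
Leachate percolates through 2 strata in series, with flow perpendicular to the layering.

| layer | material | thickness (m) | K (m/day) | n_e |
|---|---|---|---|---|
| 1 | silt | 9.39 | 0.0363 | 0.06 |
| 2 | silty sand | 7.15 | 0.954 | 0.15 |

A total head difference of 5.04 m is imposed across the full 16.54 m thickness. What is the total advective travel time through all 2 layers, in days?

With flow normal to the layers, continuity requires the same specific discharge q through every layer.
Σ(b_i/K_i) = 9.39/0.0363 + 7.15/0.954 = 266.2 d.
q = Δh / Σ(b_i/K_i) = 5.04 / 266.2 = 0.01894 m/day.
In each layer the seepage velocity is v_i = q/n_i, so the layer transit time is t_i = b_i·n_i / q:
  layer 1 (silt): t_1 = 9.39 × 0.06 / 0.01894 = 29.75 d
  layer 2 (silty sand): t_2 = 7.15 × 0.15 / 0.01894 = 56.64 d
Total t = Σ t_i = 86.40 days.

86.4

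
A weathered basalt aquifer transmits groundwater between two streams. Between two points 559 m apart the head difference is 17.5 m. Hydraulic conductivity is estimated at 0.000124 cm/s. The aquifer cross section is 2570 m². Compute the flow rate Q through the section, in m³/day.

Convert K: 0.000124 cm/s × 864 = 0.1071 m/day.
Hydraulic gradient i = Δh / L = 17.5 / 559 = 0.03131.
Darcy's law: Q = K · A · i = 0.1071 × 2570 × 0.03131 = 8.620 m³/day.

8.62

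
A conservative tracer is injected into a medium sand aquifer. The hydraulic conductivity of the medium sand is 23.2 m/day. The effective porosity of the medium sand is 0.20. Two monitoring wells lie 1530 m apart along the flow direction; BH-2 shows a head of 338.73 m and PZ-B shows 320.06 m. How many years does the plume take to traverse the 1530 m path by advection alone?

2.96

Hydraulic gradient i = (338.73 − 320.06) / 1530 = 18.67 / 1530 = 0.01220.
Darcy flux q = K · i = 23.20 × 0.01220 = 0.2831 m/day.
Seepage velocity v = q / n_e = 0.2831 / 0.20 = 1.416 m/day.
Travel time t = L / v = 1530 / 1.416 = 1081 days = 2.959 years.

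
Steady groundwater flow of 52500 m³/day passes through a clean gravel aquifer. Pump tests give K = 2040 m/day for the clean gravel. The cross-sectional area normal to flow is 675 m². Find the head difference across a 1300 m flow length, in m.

49.6

From Q = K·A·i, i = Q / (K·A) = 52500 / (2040 × 675.0) = 0.03813.
Head loss Δh = i · L = 0.03813 × 1300 = 49.56 m.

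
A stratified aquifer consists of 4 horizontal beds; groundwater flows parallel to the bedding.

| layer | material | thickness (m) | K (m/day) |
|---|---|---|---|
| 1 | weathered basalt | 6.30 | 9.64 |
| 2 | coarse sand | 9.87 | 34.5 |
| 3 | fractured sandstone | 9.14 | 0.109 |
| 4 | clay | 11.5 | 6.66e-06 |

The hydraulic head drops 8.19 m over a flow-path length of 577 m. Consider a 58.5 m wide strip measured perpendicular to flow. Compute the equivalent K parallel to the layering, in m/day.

10.9

Flow is parallel to layering, so each bed carries its own Darcy discharge and the transmissivities add.
Σ(K_i·b_i) = 9.64×6.30 + 34.5×9.87 + 0.109×9.14 + 6.66e-06×11.5 = 402.2 m²/day.
Total thickness b = 36.81 m, so K_eq = Σ(K_i·b_i)/b = 10.93 m/day.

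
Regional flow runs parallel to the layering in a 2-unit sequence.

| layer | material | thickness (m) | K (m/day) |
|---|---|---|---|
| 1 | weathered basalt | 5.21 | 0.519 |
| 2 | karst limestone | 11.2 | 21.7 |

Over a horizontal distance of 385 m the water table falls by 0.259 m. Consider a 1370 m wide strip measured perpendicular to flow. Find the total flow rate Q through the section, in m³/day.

Flow is parallel to layering, so each bed carries its own Darcy discharge and the transmissivities add.
Σ(K_i·b_i) = 0.519×5.21 + 21.7×11.2 = 245.7 m²/day.
Hydraulic gradient i = Δh / L = 0.259 / 385 = 0.0006727.
Q = Σ(K_i·b_i) · W · i = 245.7 × 1370 × 0.0006727 = 226.5 m³/day.

226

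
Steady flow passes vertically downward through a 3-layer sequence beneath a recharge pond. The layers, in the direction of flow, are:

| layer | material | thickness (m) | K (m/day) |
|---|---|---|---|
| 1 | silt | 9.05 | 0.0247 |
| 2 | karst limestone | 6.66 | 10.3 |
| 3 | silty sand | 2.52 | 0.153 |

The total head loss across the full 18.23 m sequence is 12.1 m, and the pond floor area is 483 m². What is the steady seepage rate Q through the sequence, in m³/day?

15.2

Flow is perpendicular to layering, so the layers act in series and the equivalent K is the thickness-weighted harmonic mean.
Total thickness L = 9.05 + 6.66 + 2.52 = 18.23 m.
Σ(b_i/K_i) = 9.05/0.0247 + 6.66/10.3 + 2.52/0.153 = 383.5 d.
K_eq = L / Σ(b_i/K_i) = 18.23 / 383.5 = 0.04753 m/day.
Q = K_eq · A · (Δh/L) = 0.04753 × 483 × (12.1/18.23) = 15.24 m³/day.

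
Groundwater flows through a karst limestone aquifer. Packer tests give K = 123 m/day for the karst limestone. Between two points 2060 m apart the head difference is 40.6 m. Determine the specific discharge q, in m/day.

2.42

Hydraulic gradient i = Δh / L = 40.6 / 2060 = 0.01971.
Specific discharge q = K · i = 123.0 × 0.01971 = 2.424 m/day.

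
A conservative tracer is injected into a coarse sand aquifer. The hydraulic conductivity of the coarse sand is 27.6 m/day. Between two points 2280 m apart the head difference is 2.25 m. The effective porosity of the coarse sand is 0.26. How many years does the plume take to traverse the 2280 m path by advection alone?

Hydraulic gradient i = Δh / L = 2.25 / 2280 = 0.0009868.
Darcy flux q = K · i = 27.60 × 0.0009868 = 0.02724 m/day.
Seepage velocity v = q / n_e = 0.02724 / 0.26 = 0.1048 m/day.
Travel time t = L / v = 2280 / 0.1048 = 21765 days = 59.59 years.

59.6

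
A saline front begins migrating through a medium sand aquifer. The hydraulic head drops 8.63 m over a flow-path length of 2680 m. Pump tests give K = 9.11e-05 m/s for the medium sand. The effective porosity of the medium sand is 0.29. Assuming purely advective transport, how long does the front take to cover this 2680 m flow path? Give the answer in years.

Convert K: 9.11e-05 m/s × 86400 = 7.871 m/day.
Hydraulic gradient i = Δh / L = 8.63 / 2680 = 0.003220.
Darcy flux q = K · i = 7.871 × 0.003220 = 0.02535 m/day.
Seepage velocity v = q / n_e = 0.02535 / 0.29 = 0.08740 m/day.
Travel time t = L / v = 2680 / 0.08740 = 30664 days = 83.95 years.

84.0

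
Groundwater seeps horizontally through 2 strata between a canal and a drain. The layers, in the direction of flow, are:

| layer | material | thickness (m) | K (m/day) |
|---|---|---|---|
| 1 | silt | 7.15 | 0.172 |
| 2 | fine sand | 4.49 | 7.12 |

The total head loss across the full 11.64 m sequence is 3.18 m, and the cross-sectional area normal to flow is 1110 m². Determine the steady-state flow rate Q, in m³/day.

Flow is perpendicular to layering, so the layers act in series and the equivalent K is the thickness-weighted harmonic mean.
Total thickness L = 7.15 + 4.49 = 11.64 m.
Σ(b_i/K_i) = 7.15/0.172 + 4.49/7.12 = 42.20 d.
K_eq = L / Σ(b_i/K_i) = 11.64 / 42.20 = 0.2758 m/day.
Q = K_eq · A · (Δh/L) = 0.2758 × 1110 × (3.18/11.64) = 83.64 m³/day.

83.6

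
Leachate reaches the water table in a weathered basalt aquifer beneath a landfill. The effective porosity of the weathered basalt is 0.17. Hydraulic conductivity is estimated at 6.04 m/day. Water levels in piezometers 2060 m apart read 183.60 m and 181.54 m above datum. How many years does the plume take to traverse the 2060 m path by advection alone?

159

Hydraulic gradient i = (183.60 − 181.54) / 2060 = 2.06 / 2060 = 0.001000.
Darcy flux q = K · i = 6.040 × 0.001000 = 0.006040 m/day.
Seepage velocity v = q / n_e = 0.006040 / 0.17 = 0.03553 m/day.
Travel time t = L / v = 2060 / 0.03553 = 57980 days = 158.7 years.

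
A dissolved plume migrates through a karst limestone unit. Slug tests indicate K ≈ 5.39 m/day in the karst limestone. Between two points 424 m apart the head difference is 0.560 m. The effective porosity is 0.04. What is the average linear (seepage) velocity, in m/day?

0.178

Hydraulic gradient i = Δh / L = 0.560 / 424 = 0.001321.
Darcy flux q = K · i = 5.390 × 0.001321 = 0.007119 m/day.
Seepage velocity v = q / n_e = 0.007119 / 0.04 = 0.1780 m/day.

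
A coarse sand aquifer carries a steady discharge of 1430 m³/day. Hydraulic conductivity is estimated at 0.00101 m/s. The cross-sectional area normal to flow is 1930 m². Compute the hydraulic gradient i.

0.00849

Convert K: 0.00101 m/s × 86400 = 87.26 m/day.
From Q = K·A·i, i = Q / (K·A) = 1430 / (87.26 × 1930) = 0.008491.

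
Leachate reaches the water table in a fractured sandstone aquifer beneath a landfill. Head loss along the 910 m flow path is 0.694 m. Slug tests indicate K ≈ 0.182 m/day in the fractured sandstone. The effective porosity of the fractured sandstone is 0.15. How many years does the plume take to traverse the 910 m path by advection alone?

Hydraulic gradient i = Δh / L = 0.694 / 910 = 0.0007626.
Darcy flux q = K · i = 0.1820 × 0.0007626 = 0.0001388 m/day.
Seepage velocity v = q / n_e = 0.0001388 / 0.15 = 0.0009253 m/day.
Travel time t = L / v = 910 / 0.0009253 = 9.834e+05 days = 2692 years.

2690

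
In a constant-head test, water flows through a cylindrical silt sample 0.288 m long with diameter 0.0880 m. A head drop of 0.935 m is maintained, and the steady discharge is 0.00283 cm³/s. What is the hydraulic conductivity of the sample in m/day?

Cross-sectional area A = π·(d/2)² = π × (0.0880/2)² = 0.006082 m².
Convert discharge: 0.00283 cm³/s = 2.830e-09 m³/s.
Darcy's law rearranged: K = Q·L / (A·Δh) = 2.830e-09 × 0.288 / (0.006082 × 0.935) = 1.433e-07 m/s = 0.01238 m/day.

0.0124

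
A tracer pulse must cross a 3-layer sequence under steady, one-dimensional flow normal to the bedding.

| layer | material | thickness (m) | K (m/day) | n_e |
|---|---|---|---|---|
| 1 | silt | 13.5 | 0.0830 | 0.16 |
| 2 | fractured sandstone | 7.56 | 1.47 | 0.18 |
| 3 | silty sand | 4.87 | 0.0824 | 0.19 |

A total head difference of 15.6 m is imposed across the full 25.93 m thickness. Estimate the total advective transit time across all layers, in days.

With flow normal to the layers, continuity requires the same specific discharge q through every layer.
Σ(b_i/K_i) = 13.5/0.0830 + 7.56/1.47 + 4.87/0.0824 = 226.9 d.
q = Δh / Σ(b_i/K_i) = 15.6 / 226.9 = 0.06875 m/day.
In each layer the seepage velocity is v_i = q/n_i, so the layer transit time is t_i = b_i·n_i / q:
  layer 1 (silt): t_1 = 13.5 × 0.16 / 0.06875 = 31.42 d
  layer 2 (fractured sandstone): t_2 = 7.56 × 0.18 / 0.06875 = 19.79 d
  layer 3 (silty sand): t_3 = 4.87 × 0.19 / 0.06875 = 13.46 d
Total t = Σ t_i = 64.67 days.

64.7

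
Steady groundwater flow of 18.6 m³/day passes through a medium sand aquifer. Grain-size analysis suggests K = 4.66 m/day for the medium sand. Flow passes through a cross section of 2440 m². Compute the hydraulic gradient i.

0.00164

From Q = K·A·i, i = Q / (K·A) = 18.6 / (4.660 × 2440) = 0.001636.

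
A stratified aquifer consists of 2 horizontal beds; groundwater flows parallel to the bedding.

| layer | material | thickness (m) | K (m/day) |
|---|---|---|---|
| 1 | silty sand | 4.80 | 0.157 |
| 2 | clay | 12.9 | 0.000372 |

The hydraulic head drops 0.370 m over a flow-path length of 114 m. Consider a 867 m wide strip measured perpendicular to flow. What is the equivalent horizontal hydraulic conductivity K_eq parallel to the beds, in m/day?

0.0428

Flow is parallel to layering, so each bed carries its own Darcy discharge and the transmissivities add.
Σ(K_i·b_i) = 0.157×4.80 + 0.000372×12.9 = 0.7584 m²/day.
Total thickness b = 17.70 m, so K_eq = Σ(K_i·b_i)/b = 0.04285 m/day.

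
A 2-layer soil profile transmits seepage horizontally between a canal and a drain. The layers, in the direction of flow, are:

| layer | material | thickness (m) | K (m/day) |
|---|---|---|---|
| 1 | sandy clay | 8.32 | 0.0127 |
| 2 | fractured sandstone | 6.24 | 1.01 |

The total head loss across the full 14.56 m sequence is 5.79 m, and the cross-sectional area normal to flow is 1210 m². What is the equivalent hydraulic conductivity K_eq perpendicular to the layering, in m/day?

0.0220

Flow is perpendicular to layering, so the layers act in series and the equivalent K is the thickness-weighted harmonic mean.
Total thickness L = 8.32 + 6.24 = 14.56 m.
Σ(b_i/K_i) = 8.32/0.0127 + 6.24/1.01 = 661.3 d.
K_eq = L / Σ(b_i/K_i) = 14.56 / 661.3 = 0.02202 m/day.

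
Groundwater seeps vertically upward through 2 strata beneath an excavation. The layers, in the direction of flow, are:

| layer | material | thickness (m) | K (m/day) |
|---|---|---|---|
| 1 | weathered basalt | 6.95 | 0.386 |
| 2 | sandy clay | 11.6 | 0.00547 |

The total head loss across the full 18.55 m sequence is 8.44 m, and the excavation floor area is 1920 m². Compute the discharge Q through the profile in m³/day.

7.58

Flow is perpendicular to layering, so the layers act in series and the equivalent K is the thickness-weighted harmonic mean.
Total thickness L = 6.95 + 11.6 = 18.55 m.
Σ(b_i/K_i) = 6.95/0.386 + 11.6/0.00547 = 2139 d.
K_eq = L / Σ(b_i/K_i) = 18.55 / 2139 = 0.008674 m/day.
Q = K_eq · A · (Δh/L) = 0.008674 × 1920 × (8.44/18.55) = 7.577 m³/day.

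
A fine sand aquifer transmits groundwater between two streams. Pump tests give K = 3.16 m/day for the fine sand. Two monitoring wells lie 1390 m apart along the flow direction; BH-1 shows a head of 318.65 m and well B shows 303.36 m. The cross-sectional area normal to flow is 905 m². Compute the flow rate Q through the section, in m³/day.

31.5

Hydraulic gradient i = (318.65 − 303.36) / 1390 = 15.29 / 1390 = 0.01100.
Darcy's law: Q = K · A · i = 3.160 × 905.0 × 0.01100 = 31.46 m³/day.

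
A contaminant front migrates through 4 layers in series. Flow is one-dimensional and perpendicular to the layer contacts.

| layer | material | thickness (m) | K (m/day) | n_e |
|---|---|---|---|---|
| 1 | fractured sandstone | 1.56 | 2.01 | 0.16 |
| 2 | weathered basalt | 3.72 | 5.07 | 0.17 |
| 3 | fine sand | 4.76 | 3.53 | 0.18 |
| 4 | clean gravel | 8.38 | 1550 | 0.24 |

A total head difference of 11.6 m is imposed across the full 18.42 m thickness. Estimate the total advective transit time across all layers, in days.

With flow normal to the layers, continuity requires the same specific discharge q through every layer.
Σ(b_i/K_i) = 1.56/2.01 + 3.72/5.07 + 4.76/3.53 + 8.38/1550 = 2.864 d.
q = Δh / Σ(b_i/K_i) = 11.6 / 2.864 = 4.051 m/day.
In each layer the seepage velocity is v_i = q/n_i, so the layer transit time is t_i = b_i·n_i / q:
  layer 1 (fractured sandstone): t_1 = 1.56 × 0.16 / 4.051 = 0.06162 d
  layer 2 (weathered basalt): t_2 = 3.72 × 0.17 / 4.051 = 0.1561 d
  layer 3 (fine sand): t_3 = 4.76 × 0.18 / 4.051 = 0.2115 d
  layer 4 (clean gravel): t_4 = 8.38 × 0.24 / 4.051 = 0.4965 d
Total t = Σ t_i = 0.9258 days.

0.926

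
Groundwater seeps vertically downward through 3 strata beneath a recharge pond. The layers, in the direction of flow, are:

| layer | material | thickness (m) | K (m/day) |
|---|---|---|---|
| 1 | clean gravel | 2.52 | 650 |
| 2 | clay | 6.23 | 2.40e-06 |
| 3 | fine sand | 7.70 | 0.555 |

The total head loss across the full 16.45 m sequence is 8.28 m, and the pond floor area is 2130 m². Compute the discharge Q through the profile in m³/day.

Flow is perpendicular to layering, so the layers act in series and the equivalent K is the thickness-weighted harmonic mean.
Total thickness L = 2.52 + 6.23 + 7.70 = 16.45 m.
Σ(b_i/K_i) = 2.52/650 + 6.23/2.40e-06 + 7.70/0.555 = 2.596e+06 d.
K_eq = L / Σ(b_i/K_i) = 16.45 / 2.596e+06 = 6.337e-06 m/day.
Q = K_eq · A · (Δh/L) = 6.337e-06 × 2130 × (8.28/16.45) = 0.006794 m³/day.

0.00679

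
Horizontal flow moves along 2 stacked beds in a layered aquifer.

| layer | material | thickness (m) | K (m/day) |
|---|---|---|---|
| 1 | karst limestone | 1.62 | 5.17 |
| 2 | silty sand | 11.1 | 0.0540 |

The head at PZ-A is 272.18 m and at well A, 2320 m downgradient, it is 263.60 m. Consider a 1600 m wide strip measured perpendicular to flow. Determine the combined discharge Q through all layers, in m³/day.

Flow is parallel to layering, so each bed carries its own Darcy discharge and the transmissivities add.
Σ(K_i·b_i) = 5.17×1.62 + 0.0540×11.1 = 8.975 m²/day.
Hydraulic gradient i = (272.18 − 263.60) / 2320 = 8.58 / 2320 = 0.003698.
Q = Σ(K_i·b_i) · W · i = 8.975 × 1600 × 0.003698 = 53.11 m³/day.

53.1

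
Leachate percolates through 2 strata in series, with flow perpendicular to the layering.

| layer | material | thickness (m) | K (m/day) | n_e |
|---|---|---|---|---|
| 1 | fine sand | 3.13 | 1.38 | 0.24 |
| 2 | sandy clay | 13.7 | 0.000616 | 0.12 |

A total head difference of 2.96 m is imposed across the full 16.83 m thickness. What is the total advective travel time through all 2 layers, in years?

With flow normal to the layers, continuity requires the same specific discharge q through every layer.
Σ(b_i/K_i) = 3.13/1.38 + 13.7/0.000616 = 22243 d.
q = Δh / Σ(b_i/K_i) = 2.96 / 22243 = 0.0001331 m/day.
In each layer the seepage velocity is v_i = q/n_i, so the layer transit time is t_i = b_i·n_i / q:
  layer 1 (fine sand): t_1 = 3.13 × 0.24 / 0.0001331 = 5645 d
  layer 2 (sandy clay): t_2 = 13.7 × 0.12 / 0.0001331 = 12354 d
Total t = Σ t_i = 17998 days = 49.28 years.

49.3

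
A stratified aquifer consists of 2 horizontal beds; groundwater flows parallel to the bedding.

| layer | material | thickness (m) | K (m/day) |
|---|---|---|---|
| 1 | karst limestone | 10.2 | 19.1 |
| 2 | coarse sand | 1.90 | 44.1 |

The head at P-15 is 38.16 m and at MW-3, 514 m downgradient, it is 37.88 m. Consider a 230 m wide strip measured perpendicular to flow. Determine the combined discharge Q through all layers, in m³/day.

34.9

Flow is parallel to layering, so each bed carries its own Darcy discharge and the transmissivities add.
Σ(K_i·b_i) = 19.1×10.2 + 44.1×1.90 = 278.6 m²/day.
Hydraulic gradient i = (38.16 − 37.88) / 514 = 0.28 / 514 = 0.0005447.
Q = Σ(K_i·b_i) · W · i = 278.6 × 230 × 0.0005447 = 34.91 m³/day.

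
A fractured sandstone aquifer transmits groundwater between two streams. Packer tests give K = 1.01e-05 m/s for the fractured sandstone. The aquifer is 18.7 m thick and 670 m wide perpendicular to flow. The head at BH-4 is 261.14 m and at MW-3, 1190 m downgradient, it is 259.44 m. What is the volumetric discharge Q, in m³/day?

15.6

Convert K: 1.01e-05 m/s × 86400 = 0.8726 m/day.
Cross-sectional area A = 670 × 18.7 = 12529 m².
Hydraulic gradient i = (261.14 − 259.44) / 1190 = 1.7 / 1190 = 0.001429.
Darcy's law: Q = K · A · i = 0.8726 × 12529 × 0.001429 = 15.62 m³/day.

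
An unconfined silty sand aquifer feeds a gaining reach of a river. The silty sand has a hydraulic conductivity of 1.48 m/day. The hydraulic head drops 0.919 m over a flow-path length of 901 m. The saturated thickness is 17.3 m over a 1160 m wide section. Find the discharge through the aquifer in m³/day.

30.3

Cross-sectional area A = 1160 × 17.3 = 20068 m².
Hydraulic gradient i = Δh / L = 0.919 / 901 = 0.001020.
Darcy's law: Q = K · A · i = 1.480 × 20068 × 0.001020 = 30.29 m³/day.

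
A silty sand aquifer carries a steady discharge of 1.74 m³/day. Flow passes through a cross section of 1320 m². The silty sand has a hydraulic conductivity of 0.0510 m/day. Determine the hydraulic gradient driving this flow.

0.0258

From Q = K·A·i, i = Q / (K·A) = 1.74 / (0.05100 × 1320) = 0.02585.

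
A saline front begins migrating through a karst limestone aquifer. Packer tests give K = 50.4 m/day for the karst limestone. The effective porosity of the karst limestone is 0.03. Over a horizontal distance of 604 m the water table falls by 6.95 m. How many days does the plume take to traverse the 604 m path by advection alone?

31.2

Hydraulic gradient i = Δh / L = 6.95 / 604 = 0.01151.
Darcy flux q = K · i = 50.40 × 0.01151 = 0.5799 m/day.
Seepage velocity v = q / n_e = 0.5799 / 0.03 = 19.33 m/day.
Travel time t = L / v = 604 / 19.33 = 31.24 days.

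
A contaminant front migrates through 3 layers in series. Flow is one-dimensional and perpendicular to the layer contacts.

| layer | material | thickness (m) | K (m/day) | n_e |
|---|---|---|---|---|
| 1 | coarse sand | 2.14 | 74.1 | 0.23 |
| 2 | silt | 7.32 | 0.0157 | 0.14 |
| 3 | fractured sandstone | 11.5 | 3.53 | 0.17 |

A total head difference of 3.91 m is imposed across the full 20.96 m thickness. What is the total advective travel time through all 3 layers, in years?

With flow normal to the layers, continuity requires the same specific discharge q through every layer.
Σ(b_i/K_i) = 2.14/74.1 + 7.32/0.0157 + 11.5/3.53 = 469.5 d.
q = Δh / Σ(b_i/K_i) = 3.91 / 469.5 = 0.008327 m/day.
In each layer the seepage velocity is v_i = q/n_i, so the layer transit time is t_i = b_i·n_i / q:
  layer 1 (coarse sand): t_1 = 2.14 × 0.23 / 0.008327 = 59.11 d
  layer 2 (silt): t_2 = 7.32 × 0.14 / 0.008327 = 123.1 d
  layer 3 (fractured sandstone): t_3 = 11.5 × 0.17 / 0.008327 = 234.8 d
Total t = Σ t_i = 416.9 days = 1.141 years.

1.14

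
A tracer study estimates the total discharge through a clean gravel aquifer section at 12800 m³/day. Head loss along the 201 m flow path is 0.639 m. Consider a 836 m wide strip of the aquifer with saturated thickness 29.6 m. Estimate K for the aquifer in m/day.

163

Cross-sectional area A = 836 × 29.6 = 24746 m².
Hydraulic gradient i = Δh / L = 0.639 / 201 = 0.003179.
From Q = K·A·i, K = Q / (A·i) = 12800 / (24746 × 0.003179) = 162.7 m/day.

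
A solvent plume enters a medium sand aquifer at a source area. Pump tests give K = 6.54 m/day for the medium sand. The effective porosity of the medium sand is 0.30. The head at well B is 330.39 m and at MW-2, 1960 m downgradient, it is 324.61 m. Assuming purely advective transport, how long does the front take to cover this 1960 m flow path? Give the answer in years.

83.5

Hydraulic gradient i = (330.39 − 324.61) / 1960 = 5.78 / 1960 = 0.002949.
Darcy flux q = K · i = 6.540 × 0.002949 = 0.01929 m/day.
Seepage velocity v = q / n_e = 0.01929 / 0.30 = 0.06429 m/day.
Travel time t = L / v = 1960 / 0.06429 = 30488 days = 83.47 years.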